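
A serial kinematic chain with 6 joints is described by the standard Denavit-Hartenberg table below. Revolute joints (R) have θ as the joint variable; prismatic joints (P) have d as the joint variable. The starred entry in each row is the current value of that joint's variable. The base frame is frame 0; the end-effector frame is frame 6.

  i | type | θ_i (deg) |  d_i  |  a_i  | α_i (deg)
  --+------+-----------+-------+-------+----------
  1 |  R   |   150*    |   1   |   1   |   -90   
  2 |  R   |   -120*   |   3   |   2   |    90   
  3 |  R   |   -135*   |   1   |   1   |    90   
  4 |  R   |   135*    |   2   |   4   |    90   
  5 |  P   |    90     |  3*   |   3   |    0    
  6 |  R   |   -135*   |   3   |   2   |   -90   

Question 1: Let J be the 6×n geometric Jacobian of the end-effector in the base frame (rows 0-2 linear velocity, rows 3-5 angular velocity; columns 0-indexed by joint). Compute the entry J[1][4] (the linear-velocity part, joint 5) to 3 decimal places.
prismatic axis z_4 = (0.5638,0.2518,-0.7866)
J_v[:, 4] = z_4; J_ω[:, 4] = (0,0,0)
entry J[1][4] = 0.2518

0.252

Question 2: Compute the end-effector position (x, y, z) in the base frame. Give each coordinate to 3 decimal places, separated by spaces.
after link 1: o_1 = (-0.8660, 0.5000, 1.0000)
after link 2: o_2 = (-1.5000, -2.5981, 2.7321)
after link 3: o_3 = (-0.7026, -2.2419, 1.6197)
after link 4: o_4 = (-0.0348, -6.5699, 0.7128)
after link 5: o_5 = (-0.3225, -7.1212, -3.4840)
after link 6: o_6 = (3.0046, -6.9719, -4.8653)

3.005 -6.972 -4.865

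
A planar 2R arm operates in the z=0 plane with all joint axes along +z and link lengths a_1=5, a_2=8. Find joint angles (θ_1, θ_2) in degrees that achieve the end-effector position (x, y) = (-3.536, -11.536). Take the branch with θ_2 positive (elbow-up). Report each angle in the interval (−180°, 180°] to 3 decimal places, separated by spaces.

cos θ_2 = (145.5826−5²−8²)/(2·5·8) = 0.7073; θ_2 = 44.9858° (elbow-up)
β = atan2(-11.5360,-3.5360) = -107.0413°; ψ = atan2(5.6554,10.6583) = 27.9512°
θ_1 = β − ψ = -134.9924°

-134.992 44.986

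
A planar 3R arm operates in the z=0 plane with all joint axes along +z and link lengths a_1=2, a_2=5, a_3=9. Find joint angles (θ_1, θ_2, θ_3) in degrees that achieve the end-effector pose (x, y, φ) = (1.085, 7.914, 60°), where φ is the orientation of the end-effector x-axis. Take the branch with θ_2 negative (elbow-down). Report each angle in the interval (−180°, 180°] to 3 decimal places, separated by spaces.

wrist centre = target − a_3·(cos φ, sin φ) = (-3.4150, 0.1198)
cos θ_2 = (11.6766−2²−5²)/(2·2·5) = -0.8662; θ_2 = -150.0167° (elbow-down)
β = atan2(0.1198,-3.4150) = 177.9913°; ψ = atan2(-2.4987,-2.3309) = -133.0092°
θ_1 = β − ψ = 311.0005°
θ_3 = φ − θ_1 − θ_2 = -100.9838° (wrapped to (-180°,180°])

-48.999 -150.017 -100.984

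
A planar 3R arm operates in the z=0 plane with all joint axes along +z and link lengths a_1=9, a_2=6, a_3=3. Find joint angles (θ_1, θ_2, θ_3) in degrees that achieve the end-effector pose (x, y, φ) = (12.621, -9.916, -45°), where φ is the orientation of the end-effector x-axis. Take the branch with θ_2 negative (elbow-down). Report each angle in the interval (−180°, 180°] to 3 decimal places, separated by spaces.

-13.176 -60.000 28.176

wrist centre = target − a_3·(cos φ, sin φ) = (10.4997, -7.7947)
cos θ_2 = (171.0003−9²−6²)/(2·9·6) = 0.5000; θ_2 = -59.9998° (elbow-down)
β = atan2(-7.7947,10.4997) = -36.5892°; ψ = atan2(-5.1961,12.0000) = -23.4132°
θ_1 = β − ψ = -13.1760°
θ_3 = φ − θ_1 − θ_2 = 28.1759° (wrapped to (-180°,180°])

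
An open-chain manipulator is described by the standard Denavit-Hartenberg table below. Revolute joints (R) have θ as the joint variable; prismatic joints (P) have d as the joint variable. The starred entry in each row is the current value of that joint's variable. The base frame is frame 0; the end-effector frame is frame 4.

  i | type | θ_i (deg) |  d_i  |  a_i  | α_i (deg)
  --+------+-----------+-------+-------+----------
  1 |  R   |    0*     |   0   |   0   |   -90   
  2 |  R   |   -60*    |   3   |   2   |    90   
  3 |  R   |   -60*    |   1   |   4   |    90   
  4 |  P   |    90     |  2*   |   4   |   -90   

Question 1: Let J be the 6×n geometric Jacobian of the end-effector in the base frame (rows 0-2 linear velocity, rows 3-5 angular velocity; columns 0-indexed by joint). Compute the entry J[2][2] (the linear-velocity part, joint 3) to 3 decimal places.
axis z_2 = (-0.8660,0.0000,0.5000); lever o_n−o_2 = (-4.1962,-4.4641,2.7321)
cross product → J_v[:, 2] = (2.2321,0.2679,3.8660)
J_ω[:, 2] = z_2
entry J[2][2] = 3.8660

3.866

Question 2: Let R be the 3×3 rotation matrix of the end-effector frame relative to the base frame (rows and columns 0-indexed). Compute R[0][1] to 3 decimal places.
End-effector y-axis (col 1 of R) = (0.4330,0.5000,0.7500)
R[0][1] = 0.4330

0.433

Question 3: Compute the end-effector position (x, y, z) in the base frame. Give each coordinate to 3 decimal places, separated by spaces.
-3.196 -1.464 4.464

after link 1: o_1 = (0.0000, 0.0000, 0.0000)
after link 2: o_2 = (1.0000, 3.0000, 1.7321)
after link 3: o_3 = (1.1340, -0.4641, 3.9641)
after link 4: o_4 = (-3.1962, -1.4641, 4.4641)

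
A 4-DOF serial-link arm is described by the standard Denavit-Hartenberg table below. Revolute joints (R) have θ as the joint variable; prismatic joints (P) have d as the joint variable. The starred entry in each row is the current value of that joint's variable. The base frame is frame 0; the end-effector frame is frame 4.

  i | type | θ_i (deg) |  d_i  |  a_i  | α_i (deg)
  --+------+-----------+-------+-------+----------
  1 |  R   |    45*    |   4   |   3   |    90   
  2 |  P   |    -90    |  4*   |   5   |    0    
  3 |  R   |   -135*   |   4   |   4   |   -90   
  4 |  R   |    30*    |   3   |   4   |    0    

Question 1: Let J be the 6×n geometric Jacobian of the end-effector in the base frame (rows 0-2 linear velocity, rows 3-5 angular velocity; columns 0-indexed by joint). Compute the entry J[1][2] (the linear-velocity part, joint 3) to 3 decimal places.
axis z_2 = (0.7071,-0.7071,0.0000); lever o_n−o_2 = (-3.8178,-6.6463,3.1566)
cross product → J_v[:, 2] = (-2.2321,-2.2321,-7.3992)
J_ω[:, 2] = z_2
entry J[1][2] = -2.2321

-2.232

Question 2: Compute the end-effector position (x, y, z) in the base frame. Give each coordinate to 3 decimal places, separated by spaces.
after link 1: o_1 = (2.1213, 2.1213, 4.0000)
after link 2: o_2 = (4.9497, -0.7071, -1.0000)
after link 3: o_3 = (5.7782, -5.5355, 1.8284)
after link 4: o_4 = (1.1319, -7.3534, 2.1566)

1.132 -7.353 2.157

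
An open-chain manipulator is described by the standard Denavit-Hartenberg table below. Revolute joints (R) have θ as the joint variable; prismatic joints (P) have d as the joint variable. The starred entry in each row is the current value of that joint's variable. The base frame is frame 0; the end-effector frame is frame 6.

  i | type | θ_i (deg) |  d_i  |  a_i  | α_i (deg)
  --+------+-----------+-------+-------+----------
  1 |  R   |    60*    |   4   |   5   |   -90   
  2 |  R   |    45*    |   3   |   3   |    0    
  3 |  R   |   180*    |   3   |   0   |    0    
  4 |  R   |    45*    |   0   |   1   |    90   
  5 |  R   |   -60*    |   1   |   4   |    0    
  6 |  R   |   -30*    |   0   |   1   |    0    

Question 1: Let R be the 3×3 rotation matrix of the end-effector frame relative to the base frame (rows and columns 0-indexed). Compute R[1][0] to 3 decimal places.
-0.500

End-effector x-axis (col 0 of R) = (0.8660,-0.5000,0.0000)
R[1][0] = -0.5000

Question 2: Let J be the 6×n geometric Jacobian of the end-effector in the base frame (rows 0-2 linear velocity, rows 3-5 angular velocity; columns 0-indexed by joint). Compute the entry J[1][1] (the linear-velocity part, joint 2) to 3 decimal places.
axis z_1 = (-0.8660,0.5000,0.0000); lever o_n−o_1 = (-0.7695,1.7390,0.8787)
cross product → J_v[:, 1] = (0.4393,0.7610,-1.1213)
J_ω[:, 1] = z_1
entry J[1][1] = 0.7610

0.761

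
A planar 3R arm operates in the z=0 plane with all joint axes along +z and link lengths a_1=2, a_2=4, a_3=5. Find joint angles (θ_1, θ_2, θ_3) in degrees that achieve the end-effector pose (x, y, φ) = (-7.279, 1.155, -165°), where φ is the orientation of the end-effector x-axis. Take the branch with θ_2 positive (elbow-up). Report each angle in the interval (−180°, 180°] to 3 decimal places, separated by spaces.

wrist centre = target − a_3·(cos φ, sin φ) = (-2.4494, 2.4491)
cos θ_2 = (11.9975−2²−4²)/(2·2·4) = -0.5002; θ_2 = 120.0104° (elbow-up)
β = atan2(2.4491,-2.4494) = 135.0032°; ψ = atan2(3.4637,-0.0006) = 90.0104°
θ_1 = β − ψ = 44.9928°
θ_3 = φ − θ_1 − θ_2 = 29.9968° (wrapped to (-180°,180°])

44.993 120.010 29.997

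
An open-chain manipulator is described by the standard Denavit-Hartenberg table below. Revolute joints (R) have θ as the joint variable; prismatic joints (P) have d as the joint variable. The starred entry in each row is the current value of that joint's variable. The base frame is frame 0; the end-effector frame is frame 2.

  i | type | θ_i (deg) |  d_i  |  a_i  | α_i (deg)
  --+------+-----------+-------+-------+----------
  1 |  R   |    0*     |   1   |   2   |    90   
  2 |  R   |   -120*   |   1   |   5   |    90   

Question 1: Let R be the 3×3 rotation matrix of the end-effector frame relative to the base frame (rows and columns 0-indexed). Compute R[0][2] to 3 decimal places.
End-effector z-axis (col 2 of R) = (-0.8660,-0.0000,0.5000)
R[0][2] = -0.8660

-0.866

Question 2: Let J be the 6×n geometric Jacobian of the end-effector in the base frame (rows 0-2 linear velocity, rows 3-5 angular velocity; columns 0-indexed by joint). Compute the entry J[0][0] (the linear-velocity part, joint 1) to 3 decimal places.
axis z_0 = ẑ; lever o_n−o_0 = (-0.5000,-1.0000,-3.3301)
cross product → J_v[:, 0] = (1.0000,-0.5000,0.0000)
J_ω[:, 0] = z_0
entry J[0][0] = 1.0000

1.000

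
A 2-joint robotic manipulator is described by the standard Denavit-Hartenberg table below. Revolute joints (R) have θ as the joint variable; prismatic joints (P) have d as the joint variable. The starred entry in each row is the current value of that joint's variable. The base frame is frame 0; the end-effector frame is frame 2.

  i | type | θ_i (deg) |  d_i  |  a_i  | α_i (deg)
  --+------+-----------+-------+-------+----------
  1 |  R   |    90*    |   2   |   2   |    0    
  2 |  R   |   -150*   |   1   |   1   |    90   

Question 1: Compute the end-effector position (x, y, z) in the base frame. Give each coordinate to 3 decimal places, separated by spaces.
after link 1: o_1 = (0.0000, 2.0000, 2.0000)
after link 2: o_2 = (0.5000, 1.1340, 3.0000)

0.500 1.134 3.000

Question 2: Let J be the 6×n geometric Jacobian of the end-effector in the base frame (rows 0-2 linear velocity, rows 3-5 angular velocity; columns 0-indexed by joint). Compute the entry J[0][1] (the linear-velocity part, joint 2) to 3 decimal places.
axis z_1 = (0.0000,0.0000,1.0000); lever o_n−o_1 = (0.5000,-0.8660,1.0000)
cross product → J_v[:, 1] = (0.8660,0.5000,-0.0000)
J_ω[:, 1] = z_1
entry J[0][1] = 0.8660

0.866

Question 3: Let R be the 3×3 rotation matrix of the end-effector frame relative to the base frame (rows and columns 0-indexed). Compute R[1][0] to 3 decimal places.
-0.866

End-effector x-axis (col 0 of R) = (0.5000,-0.8660,0.0000)
R[1][0] = -0.8660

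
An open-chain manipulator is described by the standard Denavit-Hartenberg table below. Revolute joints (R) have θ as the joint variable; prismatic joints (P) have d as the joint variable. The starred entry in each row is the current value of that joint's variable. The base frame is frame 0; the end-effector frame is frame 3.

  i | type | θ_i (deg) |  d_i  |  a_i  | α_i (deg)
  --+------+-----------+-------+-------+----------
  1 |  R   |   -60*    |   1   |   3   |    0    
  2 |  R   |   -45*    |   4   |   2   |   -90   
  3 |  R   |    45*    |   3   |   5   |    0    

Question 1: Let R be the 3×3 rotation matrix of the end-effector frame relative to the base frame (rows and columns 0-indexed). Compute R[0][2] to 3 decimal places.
0.966

End-effector z-axis (col 2 of R) = (0.9659,-0.2588,0.0000)
R[0][2] = 0.9659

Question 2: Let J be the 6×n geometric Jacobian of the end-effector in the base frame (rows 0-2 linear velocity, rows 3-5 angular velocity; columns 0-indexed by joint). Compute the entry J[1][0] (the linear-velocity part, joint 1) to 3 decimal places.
axis z_0 = ẑ; lever o_n−o_0 = (2.9651,-8.7214,1.4645)
cross product → J_v[:, 0] = (8.7214,2.9651,-0.0000)
J_ω[:, 0] = z_0
entry J[1][0] = 2.9651

2.965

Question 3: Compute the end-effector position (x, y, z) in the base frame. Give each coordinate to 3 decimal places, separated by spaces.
2.965 -8.721 1.464

after link 1: o_1 = (1.5000, -2.5981, 1.0000)
after link 2: o_2 = (0.9824, -4.5299, 5.0000)
after link 3: o_3 = (2.9651, -8.7214, 1.4645)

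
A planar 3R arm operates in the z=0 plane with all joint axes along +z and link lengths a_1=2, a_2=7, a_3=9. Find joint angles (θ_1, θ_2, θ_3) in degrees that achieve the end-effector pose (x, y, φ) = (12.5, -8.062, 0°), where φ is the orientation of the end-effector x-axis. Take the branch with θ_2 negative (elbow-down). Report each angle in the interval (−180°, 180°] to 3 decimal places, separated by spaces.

wrist centre = target − a_3·(cos φ, sin φ) = (3.5000, -8.0620)
cos θ_2 = (77.2458−2²−7²)/(2·2·7) = 0.8659; θ_2 = -30.0117° (elbow-down)
β = atan2(-8.0620,3.5000) = -66.5326°; ψ = atan2(-3.5012,8.0615) = -23.4762°
θ_1 = β − ψ = -43.0564°
θ_3 = φ − θ_1 − θ_2 = 73.0682° (wrapped to (-180°,180°])

-43.056 -30.012 73.068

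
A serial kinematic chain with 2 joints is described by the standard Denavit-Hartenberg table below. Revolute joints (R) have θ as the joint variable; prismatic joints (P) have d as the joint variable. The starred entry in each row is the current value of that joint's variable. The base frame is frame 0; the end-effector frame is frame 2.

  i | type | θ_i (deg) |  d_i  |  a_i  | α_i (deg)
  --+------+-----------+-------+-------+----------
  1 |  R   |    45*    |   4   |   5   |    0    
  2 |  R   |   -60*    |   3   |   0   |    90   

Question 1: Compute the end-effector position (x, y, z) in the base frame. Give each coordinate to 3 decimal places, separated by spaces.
after link 1: o_1 = (3.5355, 3.5355, 4.0000)
after link 2: o_2 = (3.5355, 3.5355, 7.0000)

3.536 3.536 7.000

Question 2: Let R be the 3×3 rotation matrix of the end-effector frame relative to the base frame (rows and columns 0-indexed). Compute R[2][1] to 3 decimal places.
End-effector y-axis (col 1 of R) = (0.0000,0.0000,1.0000)
R[2][1] = 1.0000

1.000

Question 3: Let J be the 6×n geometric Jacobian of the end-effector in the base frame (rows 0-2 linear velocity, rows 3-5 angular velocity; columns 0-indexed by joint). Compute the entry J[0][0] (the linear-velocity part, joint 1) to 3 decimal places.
axis z_0 = ẑ; lever o_n−o_0 = (3.5355,3.5355,7.0000)
cross product → J_v[:, 0] = (-3.5355,3.5355,0.0000)
J_ω[:, 0] = z_0
entry J[0][0] = -3.5355

-3.536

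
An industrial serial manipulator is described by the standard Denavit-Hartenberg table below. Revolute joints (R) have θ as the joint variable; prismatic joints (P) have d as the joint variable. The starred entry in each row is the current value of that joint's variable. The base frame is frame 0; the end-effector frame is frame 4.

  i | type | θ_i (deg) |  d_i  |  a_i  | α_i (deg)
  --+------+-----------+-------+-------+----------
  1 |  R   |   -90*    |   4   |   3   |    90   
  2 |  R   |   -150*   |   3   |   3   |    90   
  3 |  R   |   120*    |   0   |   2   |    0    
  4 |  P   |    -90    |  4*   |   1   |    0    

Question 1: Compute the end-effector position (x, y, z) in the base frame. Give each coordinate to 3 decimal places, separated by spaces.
-5.232 1.482 6.031

after link 1: o_1 = (0.0000, -3.0000, 4.0000)
after link 2: o_2 = (-3.0000, -0.4019, 2.5000)
after link 3: o_3 = (-4.7321, -1.2679, 3.0000)
after link 4: o_4 = (-5.2321, 1.4821, 6.0311)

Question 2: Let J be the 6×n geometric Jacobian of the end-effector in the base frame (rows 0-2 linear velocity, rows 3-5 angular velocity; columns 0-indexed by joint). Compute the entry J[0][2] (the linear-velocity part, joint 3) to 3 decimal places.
axis z_2 = (-0.0000,0.5000,0.8660); lever o_n−o_2 = (-2.2321,1.8840,3.5311)
cross product → J_v[:, 2] = (0.1340,-1.9330,1.1160)
J_ω[:, 2] = z_2
entry J[0][2] = 0.1340

0.134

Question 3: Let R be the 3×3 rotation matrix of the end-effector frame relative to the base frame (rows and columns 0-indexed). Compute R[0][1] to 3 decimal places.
End-effector y-axis (col 1 of R) = (-0.8660,-0.4330,0.2500)
R[0][1] = -0.8660

-0.866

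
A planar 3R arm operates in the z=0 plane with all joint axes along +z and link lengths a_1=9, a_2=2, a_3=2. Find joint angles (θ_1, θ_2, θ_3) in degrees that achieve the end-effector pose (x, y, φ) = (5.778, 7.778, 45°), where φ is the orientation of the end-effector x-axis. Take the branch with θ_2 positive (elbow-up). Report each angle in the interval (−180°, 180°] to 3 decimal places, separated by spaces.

45.002 135.008 -135.010

wrist centre = target − a_3·(cos φ, sin φ) = (4.3638, 6.3638)
cos θ_2 = (59.5404−9²−2²)/(2·9·2) = -0.7072; θ_2 = 135.0084° (elbow-up)
β = atan2(6.3638,4.3638) = 55.5607°; ψ = atan2(1.4140,7.5856) = 10.5591°
θ_1 = β − ψ = 45.0016°
θ_3 = φ − θ_1 − θ_2 = -135.0100° (wrapped to (-180°,180°])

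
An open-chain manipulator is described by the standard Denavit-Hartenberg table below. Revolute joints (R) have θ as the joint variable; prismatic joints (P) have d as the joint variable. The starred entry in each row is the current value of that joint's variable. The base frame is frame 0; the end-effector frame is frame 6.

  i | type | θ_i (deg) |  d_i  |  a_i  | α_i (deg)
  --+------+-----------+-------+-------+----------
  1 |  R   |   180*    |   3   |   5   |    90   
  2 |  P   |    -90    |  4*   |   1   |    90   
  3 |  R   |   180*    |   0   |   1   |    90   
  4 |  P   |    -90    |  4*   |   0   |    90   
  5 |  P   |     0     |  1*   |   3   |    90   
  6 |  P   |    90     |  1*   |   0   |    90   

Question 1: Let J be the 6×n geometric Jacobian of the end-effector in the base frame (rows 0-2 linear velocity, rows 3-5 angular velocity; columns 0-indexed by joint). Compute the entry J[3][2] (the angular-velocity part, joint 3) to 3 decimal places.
axis z_2 = (1.0000,-0.0000,-0.0000); lever o_n−o_2 = (-3.0000,3.0000,0.0000)
cross product → J_v[:, 2] = (0.0000,0.0000,3.0000)
J_ω[:, 2] = z_2
entry J[3][2] = 1.0000

1.000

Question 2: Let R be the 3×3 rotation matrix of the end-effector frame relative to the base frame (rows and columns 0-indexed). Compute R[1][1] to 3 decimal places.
-1.000

End-effector y-axis (col 1 of R) = (-0.0000,-1.0000,-0.0000)
R[1][1] = -1.0000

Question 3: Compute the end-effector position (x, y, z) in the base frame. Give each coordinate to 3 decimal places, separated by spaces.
after link 1: o_1 = (-5.0000, 0.0000, 3.0000)
after link 2: o_2 = (-5.0000, 4.0000, 2.0000)
after link 3: o_3 = (-5.0000, 4.0000, 3.0000)
after link 4: o_4 = (-5.0000, 8.0000, 3.0000)
after link 5: o_5 = (-8.0000, 8.0000, 2.0000)
after link 6: o_6 = (-8.0000, 7.0000, 2.0000)

-8.000 7.000 2.000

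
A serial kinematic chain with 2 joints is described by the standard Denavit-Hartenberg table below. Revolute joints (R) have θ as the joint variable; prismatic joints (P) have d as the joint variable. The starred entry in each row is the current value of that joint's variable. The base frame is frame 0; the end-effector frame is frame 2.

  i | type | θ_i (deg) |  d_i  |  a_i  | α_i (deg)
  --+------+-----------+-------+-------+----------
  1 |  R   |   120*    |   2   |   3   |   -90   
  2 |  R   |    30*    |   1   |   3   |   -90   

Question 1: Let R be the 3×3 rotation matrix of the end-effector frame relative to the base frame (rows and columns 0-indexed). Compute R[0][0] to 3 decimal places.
End-effector x-axis (col 0 of R) = (-0.4330,0.7500,-0.5000)
R[0][0] = -0.4330

-0.433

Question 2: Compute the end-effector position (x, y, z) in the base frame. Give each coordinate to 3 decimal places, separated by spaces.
-3.665 4.348 0.500

after link 1: o_1 = (-1.5000, 2.5981, 2.0000)
after link 2: o_2 = (-3.6651, 4.3481, 0.5000)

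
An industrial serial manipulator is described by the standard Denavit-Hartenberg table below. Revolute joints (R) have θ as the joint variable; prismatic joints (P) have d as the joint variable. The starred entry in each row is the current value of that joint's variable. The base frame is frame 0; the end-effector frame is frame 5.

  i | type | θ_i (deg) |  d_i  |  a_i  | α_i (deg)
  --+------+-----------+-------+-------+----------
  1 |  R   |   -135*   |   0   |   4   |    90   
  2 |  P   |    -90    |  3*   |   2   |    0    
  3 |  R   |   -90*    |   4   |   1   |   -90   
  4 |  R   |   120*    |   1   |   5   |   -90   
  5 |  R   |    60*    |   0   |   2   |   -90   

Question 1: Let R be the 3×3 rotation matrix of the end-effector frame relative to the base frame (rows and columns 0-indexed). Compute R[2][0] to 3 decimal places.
0.866

End-effector x-axis (col 0 of R) = (0.1294,-0.4830,0.8660)
R[2][0] = 0.8660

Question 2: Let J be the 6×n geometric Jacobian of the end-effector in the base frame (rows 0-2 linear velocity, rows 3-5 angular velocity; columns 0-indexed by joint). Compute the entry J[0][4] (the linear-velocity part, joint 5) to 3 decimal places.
axis z_4 = (-0.9659,-0.2588,0.0000); lever o_n−o_4 = (0.2588,-0.9659,1.7321)
cross product → J_v[:, 4] = (-0.4483,1.6730,1.0000)
J_ω[:, 4] = z_4
entry J[0][4] = -0.4483

-0.448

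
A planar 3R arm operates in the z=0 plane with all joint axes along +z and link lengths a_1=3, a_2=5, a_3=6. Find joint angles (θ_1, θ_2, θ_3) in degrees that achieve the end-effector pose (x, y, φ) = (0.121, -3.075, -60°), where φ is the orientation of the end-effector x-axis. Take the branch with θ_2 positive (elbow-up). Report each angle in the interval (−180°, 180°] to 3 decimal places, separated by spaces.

wrist centre = target − a_3·(cos φ, sin φ) = (-2.8790, 2.1212)
cos θ_2 = (12.7879−3²−5²)/(2·3·5) = -0.7071; θ_2 = 134.9969° (elbow-up)
β = atan2(2.1212,-2.8790) = 143.6184°; ψ = atan2(3.5357,-0.5353) = 98.6098°
θ_1 = β − ψ = 45.0087°
θ_3 = φ − θ_1 − θ_2 = 119.9944° (wrapped to (-180°,180°])

45.009 134.997 119.994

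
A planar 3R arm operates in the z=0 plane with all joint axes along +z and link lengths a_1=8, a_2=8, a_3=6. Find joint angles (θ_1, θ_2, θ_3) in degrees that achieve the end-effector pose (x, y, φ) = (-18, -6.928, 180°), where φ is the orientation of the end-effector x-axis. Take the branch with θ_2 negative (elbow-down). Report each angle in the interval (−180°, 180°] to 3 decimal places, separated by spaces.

wrist centre = target − a_3·(cos φ, sin φ) = (-12.0000, -6.9280)
cos θ_2 = (191.9972−8²−8²)/(2·8·8) = 0.5000; θ_2 = -60.0015° (elbow-down)
β = atan2(-6.9280,-12.0000) = -150.0007°; ψ = atan2(-6.9283,11.9998) = -30.0007°
θ_1 = β − ψ = -120.0000°
θ_3 = φ − θ_1 − θ_2 = 0.0015° (wrapped to (-180°,180°])

-120.000 -60.001 0.001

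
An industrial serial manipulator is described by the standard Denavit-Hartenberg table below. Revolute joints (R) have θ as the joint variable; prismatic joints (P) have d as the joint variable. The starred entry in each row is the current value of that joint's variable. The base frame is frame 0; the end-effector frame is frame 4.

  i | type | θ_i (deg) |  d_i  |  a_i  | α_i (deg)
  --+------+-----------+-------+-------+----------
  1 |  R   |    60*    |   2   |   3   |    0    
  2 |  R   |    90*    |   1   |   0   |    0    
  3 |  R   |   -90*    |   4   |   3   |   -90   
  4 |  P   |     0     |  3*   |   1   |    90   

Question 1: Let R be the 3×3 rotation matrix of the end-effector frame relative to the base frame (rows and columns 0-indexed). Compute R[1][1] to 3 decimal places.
0.500

End-effector y-axis (col 1 of R) = (-0.8660,0.5000,0.0000)
R[1][1] = 0.5000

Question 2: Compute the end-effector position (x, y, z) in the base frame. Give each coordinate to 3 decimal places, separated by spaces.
after link 1: o_1 = (1.5000, 2.5981, 2.0000)
after link 2: o_2 = (1.5000, 2.5981, 3.0000)
after link 3: o_3 = (3.0000, 5.1962, 7.0000)
after link 4: o_4 = (0.9019, 7.5622, 7.0000)

0.902 7.562 7.000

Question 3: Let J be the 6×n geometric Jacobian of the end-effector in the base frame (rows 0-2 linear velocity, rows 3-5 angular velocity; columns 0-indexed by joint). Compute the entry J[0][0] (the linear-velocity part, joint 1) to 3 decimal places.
axis z_0 = ẑ; lever o_n−o_0 = (0.9019,7.5622,7.0000)
cross product → J_v[:, 0] = (-7.5622,0.9019,0.0000)
J_ω[:, 0] = z_0
entry J[0][0] = -7.5622

-7.562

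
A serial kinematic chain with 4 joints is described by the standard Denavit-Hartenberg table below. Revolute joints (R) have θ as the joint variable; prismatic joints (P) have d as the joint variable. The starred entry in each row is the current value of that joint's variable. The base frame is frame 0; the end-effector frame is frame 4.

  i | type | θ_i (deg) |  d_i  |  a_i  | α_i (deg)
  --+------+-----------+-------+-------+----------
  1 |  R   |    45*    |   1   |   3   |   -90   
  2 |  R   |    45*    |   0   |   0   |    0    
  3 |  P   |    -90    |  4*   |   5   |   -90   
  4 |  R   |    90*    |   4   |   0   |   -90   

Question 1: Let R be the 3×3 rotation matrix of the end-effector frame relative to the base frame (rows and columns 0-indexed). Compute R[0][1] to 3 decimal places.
End-effector y-axis (col 1 of R) = (-0.5000,-0.5000,0.7071)
R[0][1] = -0.5000

-0.500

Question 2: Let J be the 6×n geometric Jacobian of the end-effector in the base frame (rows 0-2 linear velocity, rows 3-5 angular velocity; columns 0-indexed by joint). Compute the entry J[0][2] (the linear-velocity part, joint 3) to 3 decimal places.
prismatic axis z_2 = (-0.7071,0.7071,0.0000)
J_v[:, 2] = z_2; J_ω[:, 2] = (0,0,0)
entry J[0][2] = -0.7071

-0.707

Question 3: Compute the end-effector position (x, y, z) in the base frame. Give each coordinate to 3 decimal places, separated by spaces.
after link 1: o_1 = (2.1213, 2.1213, 1.0000)
after link 2: o_2 = (2.1213, 2.1213, 1.0000)
after link 3: o_3 = (1.7929, 7.4497, 4.5355)
after link 4: o_4 = (3.7929, 9.4497, 1.7071)

3.793 9.450 1.707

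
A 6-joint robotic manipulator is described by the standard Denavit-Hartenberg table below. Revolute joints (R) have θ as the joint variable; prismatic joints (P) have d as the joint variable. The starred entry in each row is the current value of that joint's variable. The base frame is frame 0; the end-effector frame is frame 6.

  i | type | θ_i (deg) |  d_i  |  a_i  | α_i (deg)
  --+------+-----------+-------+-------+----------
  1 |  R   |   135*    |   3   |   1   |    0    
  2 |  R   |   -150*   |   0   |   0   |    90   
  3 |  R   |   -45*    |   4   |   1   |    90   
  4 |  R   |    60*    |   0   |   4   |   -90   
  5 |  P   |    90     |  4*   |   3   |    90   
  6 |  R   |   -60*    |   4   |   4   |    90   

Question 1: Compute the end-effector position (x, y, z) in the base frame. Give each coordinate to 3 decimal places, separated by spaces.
2.908 -11.853 3.328

after link 1: o_1 = (-0.7071, 0.7071, 3.0000)
after link 2: o_2 = (-0.7071, 0.7071, 3.0000)
after link 3: o_3 = (-1.0594, -3.3396, 2.2929)
after link 4: o_4 = (-0.5899, -7.0517, 0.8787)
after link 5: o_5 = (-1.4245, -8.8986, 5.4495)
after link 6: o_6 = (2.9083, -11.8527, 3.3282)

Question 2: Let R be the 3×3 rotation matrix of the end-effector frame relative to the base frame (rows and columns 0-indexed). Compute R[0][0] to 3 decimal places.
End-effector x-axis (col 0 of R) = (0.9658,0.1895,-0.1768)
R[0][0] = 0.9658

0.966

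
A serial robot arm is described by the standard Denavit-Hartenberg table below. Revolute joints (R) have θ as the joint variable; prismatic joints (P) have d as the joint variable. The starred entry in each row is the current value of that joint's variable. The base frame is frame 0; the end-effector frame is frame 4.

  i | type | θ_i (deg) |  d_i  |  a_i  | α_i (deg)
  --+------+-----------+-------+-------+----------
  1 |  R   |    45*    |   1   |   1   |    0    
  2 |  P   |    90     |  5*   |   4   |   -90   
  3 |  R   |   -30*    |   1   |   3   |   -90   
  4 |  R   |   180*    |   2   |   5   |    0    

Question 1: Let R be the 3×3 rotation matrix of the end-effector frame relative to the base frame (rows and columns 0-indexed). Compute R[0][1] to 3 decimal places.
-0.707

End-effector y-axis (col 1 of R) = (-0.7071,-0.7071,0.0000)
R[0][1] = -0.7071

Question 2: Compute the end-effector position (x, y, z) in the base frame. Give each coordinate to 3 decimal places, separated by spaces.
after link 1: o_1 = (0.7071, 0.7071, 1.0000)
after link 2: o_2 = (-2.1213, 3.5355, 6.0000)
after link 3: o_3 = (-4.6655, 4.6655, 7.5000)
after link 4: o_4 = (-2.3108, 2.3108, 3.2679)

-2.311 2.311 3.268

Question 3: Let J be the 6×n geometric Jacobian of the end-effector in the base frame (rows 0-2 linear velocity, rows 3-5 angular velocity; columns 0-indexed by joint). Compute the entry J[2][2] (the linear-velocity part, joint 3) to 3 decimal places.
axis z_2 = (-0.7071,-0.7071,0.0000); lever o_n−o_2 = (-0.1895,-1.2247,-2.7321)
cross product → J_v[:, 2] = (1.9319,-1.9319,0.7321)
J_ω[:, 2] = z_2
entry J[2][2] = 0.7321

0.732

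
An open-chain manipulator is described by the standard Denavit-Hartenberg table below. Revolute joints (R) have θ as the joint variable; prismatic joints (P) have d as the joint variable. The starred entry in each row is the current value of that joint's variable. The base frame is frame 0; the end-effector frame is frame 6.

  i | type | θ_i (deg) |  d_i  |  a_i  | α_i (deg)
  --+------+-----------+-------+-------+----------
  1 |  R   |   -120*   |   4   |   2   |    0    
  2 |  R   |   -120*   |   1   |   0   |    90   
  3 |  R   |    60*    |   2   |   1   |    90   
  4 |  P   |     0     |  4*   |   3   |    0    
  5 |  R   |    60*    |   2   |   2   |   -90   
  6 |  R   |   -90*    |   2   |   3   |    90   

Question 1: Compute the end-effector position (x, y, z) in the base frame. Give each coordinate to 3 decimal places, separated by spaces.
-1.616 8.799 3.330

after link 1: o_1 = (-1.0000, -1.7321, 4.0000)
after link 2: o_2 = (-1.0000, -1.7321, 5.0000)
after link 3: o_3 = (0.4821, -0.2990, 5.8660)
after link 4: o_4 = (-2.0000, 4.0000, 6.4641)
after link 5: o_5 = (-1.6160, 6.7990, 6.3301)
after link 6: o_6 = (-1.6160, 8.7990, 3.3301)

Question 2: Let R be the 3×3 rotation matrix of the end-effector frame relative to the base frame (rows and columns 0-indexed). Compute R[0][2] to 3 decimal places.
-0.625

End-effector z-axis (col 2 of R) = (-0.6250,-0.6495,-0.4330)
R[0][2] = -0.6250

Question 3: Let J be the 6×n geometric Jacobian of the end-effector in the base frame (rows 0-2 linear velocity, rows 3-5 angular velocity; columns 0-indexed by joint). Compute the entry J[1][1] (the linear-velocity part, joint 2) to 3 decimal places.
-0.616

axis z_1 = (0.0000,0.0000,1.0000); lever o_n−o_1 = (-0.6160,10.5311,-0.6699)
cross product → J_v[:, 1] = (-10.5311,-0.6160,0.0000)
J_ω[:, 1] = z_1
entry J[1][1] = -0.6160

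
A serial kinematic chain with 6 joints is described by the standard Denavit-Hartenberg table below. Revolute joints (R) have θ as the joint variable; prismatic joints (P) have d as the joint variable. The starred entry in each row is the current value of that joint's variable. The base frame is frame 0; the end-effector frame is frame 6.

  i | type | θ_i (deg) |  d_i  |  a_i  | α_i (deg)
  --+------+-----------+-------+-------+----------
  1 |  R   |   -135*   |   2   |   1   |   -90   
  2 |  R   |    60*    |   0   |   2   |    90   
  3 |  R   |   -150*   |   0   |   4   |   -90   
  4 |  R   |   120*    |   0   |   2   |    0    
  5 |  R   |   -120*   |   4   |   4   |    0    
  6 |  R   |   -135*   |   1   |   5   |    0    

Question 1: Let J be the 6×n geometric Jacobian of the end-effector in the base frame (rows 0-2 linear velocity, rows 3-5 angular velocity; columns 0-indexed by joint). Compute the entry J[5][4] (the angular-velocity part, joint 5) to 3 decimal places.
-0.433

axis z_4 = (-0.7891,0.4356,-0.4330); lever o_n−o_4 = (-6.1328,0.3193,-0.0489)
cross product → J_v[:, 4] = (0.1170,2.6170,2.4194)
J_ω[:, 4] = z_4
entry J[5][4] = -0.4330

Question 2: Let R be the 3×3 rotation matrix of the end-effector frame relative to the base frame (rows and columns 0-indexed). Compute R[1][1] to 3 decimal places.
End-effector y-axis (col 1 of R) = (-0.4665,0.0335,0.8839)
R[1][1] = 0.0335

0.033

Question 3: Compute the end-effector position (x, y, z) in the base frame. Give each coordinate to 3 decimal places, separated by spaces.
-6.628 1.945 1.603

after link 1: o_1 = (-0.7071, -0.7071, 2.0000)
after link 2: o_2 = (-1.4142, -1.4142, 0.2679)
after link 3: o_3 = (-1.6037, 1.2247, 3.2679)
after link 4: o_4 = (-0.4957, 1.6257, 1.6519)
after link 5: o_5 = (-3.8417, 6.0070, 2.9199)
after link 6: o_6 = (-6.6285, 1.9450, 1.6030)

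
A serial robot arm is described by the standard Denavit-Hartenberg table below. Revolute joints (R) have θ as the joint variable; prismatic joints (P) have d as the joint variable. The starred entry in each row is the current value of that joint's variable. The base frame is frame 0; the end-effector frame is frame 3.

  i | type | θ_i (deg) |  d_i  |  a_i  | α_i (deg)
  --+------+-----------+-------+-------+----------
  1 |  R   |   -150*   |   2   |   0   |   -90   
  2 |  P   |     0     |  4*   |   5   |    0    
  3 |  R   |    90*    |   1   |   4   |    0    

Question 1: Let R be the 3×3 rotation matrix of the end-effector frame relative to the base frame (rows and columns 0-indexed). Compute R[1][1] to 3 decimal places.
End-effector y-axis (col 1 of R) = (0.8660,0.5000,-0.0000)
R[1][1] = 0.5000

0.500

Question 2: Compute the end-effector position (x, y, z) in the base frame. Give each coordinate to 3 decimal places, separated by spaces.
after link 1: o_1 = (0.0000, 0.0000, 2.0000)
after link 2: o_2 = (-2.3301, -5.9641, 2.0000)
after link 3: o_3 = (-1.8301, -6.8301, -2.0000)

-1.830 -6.830 -2.000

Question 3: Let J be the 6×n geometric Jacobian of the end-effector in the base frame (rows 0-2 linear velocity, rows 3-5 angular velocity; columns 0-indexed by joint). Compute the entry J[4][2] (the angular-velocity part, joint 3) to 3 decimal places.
axis z_2 = (0.5000,-0.8660,0.0000); lever o_n−o_2 = (0.5000,-0.8660,-4.0000)
cross product → J_v[:, 2] = (3.4641,2.0000,-0.0000)
J_ω[:, 2] = z_2
entry J[4][2] = -0.8660

-0.866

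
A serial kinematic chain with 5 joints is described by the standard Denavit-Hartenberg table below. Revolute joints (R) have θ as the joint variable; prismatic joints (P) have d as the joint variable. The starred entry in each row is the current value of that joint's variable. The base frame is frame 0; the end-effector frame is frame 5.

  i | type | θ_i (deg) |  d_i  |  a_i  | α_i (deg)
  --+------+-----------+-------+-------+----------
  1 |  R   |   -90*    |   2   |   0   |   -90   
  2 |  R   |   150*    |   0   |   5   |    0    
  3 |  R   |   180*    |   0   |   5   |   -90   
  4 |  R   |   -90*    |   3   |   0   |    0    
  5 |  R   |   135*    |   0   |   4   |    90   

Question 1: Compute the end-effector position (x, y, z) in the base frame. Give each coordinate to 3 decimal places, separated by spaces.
after link 1: o_1 = (0.0000, 0.0000, 2.0000)
after link 2: o_2 = (-0.0000, 4.3301, -0.5000)
after link 3: o_3 = (-0.0000, 0.0000, 2.0000)
after link 4: o_4 = (0.0000, -1.5000, -0.5981)
after link 5: o_5 = (-2.8284, -3.9495, 0.8161)

-2.828 -3.949 0.816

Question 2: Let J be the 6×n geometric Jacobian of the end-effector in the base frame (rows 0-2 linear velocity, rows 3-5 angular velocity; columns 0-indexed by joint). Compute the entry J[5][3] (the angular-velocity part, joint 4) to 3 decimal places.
axis z_3 = (0.0000,-0.5000,-0.8660); lever o_n−o_3 = (-2.8284,-3.9495,-1.1839)
cross product → J_v[:, 3] = (-2.8284,2.4495,-1.4142)
J_ω[:, 3] = z_3
entry J[5][3] = -0.8660

-0.866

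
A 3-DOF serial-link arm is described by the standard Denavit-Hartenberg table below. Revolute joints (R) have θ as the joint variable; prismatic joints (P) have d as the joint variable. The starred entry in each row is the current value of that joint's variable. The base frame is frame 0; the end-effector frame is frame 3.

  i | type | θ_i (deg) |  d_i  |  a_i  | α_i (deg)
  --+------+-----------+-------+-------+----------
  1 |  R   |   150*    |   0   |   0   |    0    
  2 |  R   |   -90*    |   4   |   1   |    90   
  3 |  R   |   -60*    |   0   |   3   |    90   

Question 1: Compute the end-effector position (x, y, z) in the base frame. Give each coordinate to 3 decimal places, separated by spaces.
1.250 2.165 1.402

after link 1: o_1 = (0.0000, 0.0000, 0.0000)
after link 2: o_2 = (0.5000, 0.8660, 4.0000)
after link 3: o_3 = (1.2500, 2.1651, 1.4019)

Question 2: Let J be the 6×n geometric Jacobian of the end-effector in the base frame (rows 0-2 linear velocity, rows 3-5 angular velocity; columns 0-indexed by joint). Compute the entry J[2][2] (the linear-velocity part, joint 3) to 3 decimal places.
1.500

axis z_2 = (0.8660,-0.5000,0.0000); lever o_n−o_2 = (0.7500,1.2990,-2.5981)
cross product → J_v[:, 2] = (1.2990,2.2500,1.5000)
J_ω[:, 2] = z_2
entry J[2][2] = 1.5000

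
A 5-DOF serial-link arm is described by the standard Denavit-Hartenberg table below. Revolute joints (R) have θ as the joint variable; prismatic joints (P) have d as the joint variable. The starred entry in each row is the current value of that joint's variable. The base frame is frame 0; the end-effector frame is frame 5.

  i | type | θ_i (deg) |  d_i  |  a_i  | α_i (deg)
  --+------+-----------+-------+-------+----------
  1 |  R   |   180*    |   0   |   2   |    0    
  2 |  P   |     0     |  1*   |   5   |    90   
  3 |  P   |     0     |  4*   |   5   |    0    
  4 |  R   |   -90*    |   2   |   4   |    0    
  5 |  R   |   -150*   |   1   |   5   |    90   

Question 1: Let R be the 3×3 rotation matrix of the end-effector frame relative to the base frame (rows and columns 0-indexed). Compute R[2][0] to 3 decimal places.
0.866

End-effector x-axis (col 0 of R) = (0.5000,-0.0000,0.8660)
R[2][0] = 0.8660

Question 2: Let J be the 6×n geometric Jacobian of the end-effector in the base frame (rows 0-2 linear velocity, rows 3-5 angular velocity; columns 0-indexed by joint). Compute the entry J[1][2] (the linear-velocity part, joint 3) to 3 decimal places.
1.000

prismatic axis z_2 = (0.0000,1.0000,0.0000)
J_v[:, 2] = z_2; J_ω[:, 2] = (0,0,0)
entry J[1][2] = 1.0000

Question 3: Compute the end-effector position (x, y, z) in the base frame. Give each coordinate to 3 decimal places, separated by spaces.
-9.500 7.000 1.330

after link 1: o_1 = (-2.0000, 0.0000, 0.0000)
after link 2: o_2 = (-7.0000, 0.0000, 1.0000)
after link 3: o_3 = (-12.0000, 4.0000, 1.0000)
after link 4: o_4 = (-12.0000, 6.0000, -3.0000)
after link 5: o_5 = (-9.5000, 7.0000, 1.3301)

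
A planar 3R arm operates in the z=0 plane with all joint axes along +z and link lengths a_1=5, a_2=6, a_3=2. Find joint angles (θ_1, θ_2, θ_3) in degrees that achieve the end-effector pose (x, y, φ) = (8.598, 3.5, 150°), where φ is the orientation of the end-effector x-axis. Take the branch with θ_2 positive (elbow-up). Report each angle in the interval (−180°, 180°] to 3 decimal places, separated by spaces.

-2.792 30.003 122.789

wrist centre = target − a_3·(cos φ, sin φ) = (10.3301, 2.5000)
cos θ_2 = (112.9599−5²−6²)/(2·5·6) = 0.8660; θ_2 = 30.0030° (elbow-up)
β = atan2(2.5000,10.3301) = 13.6047°; ψ = atan2(3.0003,10.1960) = 16.3970°
θ_1 = β − ψ = -2.7923°
θ_3 = φ − θ_1 − θ_2 = 122.7893° (wrapped to (-180°,180°])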